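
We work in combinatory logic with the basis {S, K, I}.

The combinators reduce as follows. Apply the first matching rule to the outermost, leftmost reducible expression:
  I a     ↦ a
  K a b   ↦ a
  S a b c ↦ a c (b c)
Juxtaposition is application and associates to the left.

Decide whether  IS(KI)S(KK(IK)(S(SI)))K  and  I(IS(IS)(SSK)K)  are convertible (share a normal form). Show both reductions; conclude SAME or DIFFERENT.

Answer: DIFFERENT — A ⇓ S(K(S(SI)))K, B ⇓ SK(SK(KK))

Reduction:
Term A:
  start: IS(KI)S(KK(IK)(S(SI)))K
  →1  S(KI)S(KK(IK)(S(SI)))K
  →2  KI(KK(IK)(S(SI)))(S(KK(IK)(S(SI))))K
  →3  I(S(KK(IK)(S(SI))))K
  →4  S(KK(IK)(S(SI)))K
  →5  S(K(S(SI)))K

Term B:
  start: I(IS(IS)(SSK)K)
  →1  IS(IS)(SSK)K
  →2  S(IS)(SSK)K
  →3  ISK(SSKK)
  →4  SK(SSKK)
  →5  SK(SK(KK))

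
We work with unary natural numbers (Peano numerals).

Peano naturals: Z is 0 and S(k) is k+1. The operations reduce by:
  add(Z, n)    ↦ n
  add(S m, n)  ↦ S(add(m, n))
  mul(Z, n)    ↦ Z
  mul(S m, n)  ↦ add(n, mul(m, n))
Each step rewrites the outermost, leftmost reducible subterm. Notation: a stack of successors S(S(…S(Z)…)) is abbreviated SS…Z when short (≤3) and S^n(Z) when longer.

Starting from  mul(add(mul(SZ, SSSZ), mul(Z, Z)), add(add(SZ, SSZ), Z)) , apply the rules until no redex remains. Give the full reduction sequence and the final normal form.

  start: mul(add(mul(SZ, SSSZ), mul(Z, Z)), add(add(SZ, SSZ), Z))
  →1  mul(add(add(SSSZ, mul(Z, SSSZ)), mul(Z, Z)), add(add(SZ, SSZ), Z))
  →2  mul(add(S(add(SSZ, mul(Z, SSSZ))), mul(Z, Z)), add(add(SZ, SSZ), Z))
  →3  mul(S(add(add(SSZ, mul(Z, SSSZ)), mul(Z, Z))), add(add(SZ, SSZ), Z))
  →4  add(add(add(SZ, SSZ), Z), mul(add(add(SSZ, mul(Z, SSSZ)), mul(Z, Z)), add(add(SZ, SSZ), Z)))
  →5  add(add(S(add(Z, SSZ)), Z), mul(add(add(SSZ, mul(Z, SSSZ)), mul(Z, Z)), add(add(SZ, SSZ), Z)))
  →6  add(S(add(add(Z, SSZ), Z)), mul(add(add(SSZ, mul(Z, SSSZ)), mul(Z, Z)), add(add(SZ, SSZ), Z)))
  →7  S(add(add(add(Z, SSZ), Z), mul(add(add(SSZ, mul(Z, SSSZ)), mul(Z, Z)), add(add(SZ, SSZ), Z))))
  →8  S(add(add(SSZ, Z), mul(add(add(SSZ, mul(Z, SSSZ)), mul(Z, Z)), add(add(SZ, SSZ), Z))))
  →9  S(add(S(add(SZ, Z)), mul(add(add(SSZ, mul(Z, SSSZ)), mul(Z, Z)), add(add(SZ, SSZ), Z))))
  →10  S(S(add(add(SZ, Z), mul(add(add(SSZ, mul(Z, SSSZ)), mul(Z, Z)), add(add(SZ, SSZ), Z)))))
  →11  S(S(add(S(add(Z, Z)), mul(add(add(SSZ, mul(Z, SSSZ)), mul(Z, Z)), add(add(SZ, SSZ), Z)))))
  →12  S(S(S(add(add(Z, Z), mul(add(add(SSZ, mul(Z, SSSZ)), mul(Z, Z)), add(add(SZ, SSZ), Z))))))
  →13  S(S(S(add(Z, mul(add(add(SSZ, mul(Z, SSSZ)), mul(Z, Z)), add(add(SZ, SSZ), Z))))))
  →14  S(S(S(mul(add(add(SSZ, mul(Z, SSSZ)), mul(Z, Z)), add(add(SZ, SSZ), Z)))))
  →15  S(S(S(mul(add(S(add(SZ, mul(Z, SSSZ))), mul(Z, Z)), add(add(SZ, SSZ), Z)))))
  →16  S(S(S(mul(S(add(add(SZ, mul(Z, SSSZ)), mul(Z, Z))), add(add(SZ, SSZ), Z)))))
  →17  S(S(S(add(add(add(SZ, SSZ), Z), mul(add(add(SZ, mul(Z, SSSZ)), mul(Z, Z)), add(add(SZ, SSZ), Z))))))
  →18  S(S(S(add(add(S(add(Z, SSZ)), Z), mul(add(add(SZ, mul(Z, SSSZ)), mul(Z, Z)), add(add(SZ, SSZ), Z))))))
  →19  S(S(S(add(S(add(add(Z, SSZ), Z)), mul(add(add(SZ, mul(Z, SSSZ)), mul(Z, Z)), add(add(SZ, SSZ), Z))))))
  →20  S(S(S(S(add(add(add(Z, SSZ), Z), mul(add(add(SZ, mul(Z, SSSZ)), mul(Z, Z)), add(add(SZ, SSZ), Z)))))))
  →21  S(S(S(S(add(add(SSZ, Z), mul(add(add(SZ, mul(Z, SSSZ)), mul(Z, Z)), add(add(SZ, SSZ), Z)))))))
  →22  S(S(S(S(add(S(add(SZ, Z)), mul(add(add(SZ, mul(Z, SSSZ)), mul(Z, Z)), add(add(SZ, SSZ), Z)))))))
  →23  S(S(S(S(S(add(add(SZ, Z), mul(add(add(SZ, mul(Z, SSSZ)), mul(Z, Z)), add(add(SZ, SSZ), Z))))))))
  →24  S(S(S(S(S(add(S(add(Z, Z)), mul(add(add(SZ, mul(Z, SSSZ)), mul(Z, Z)), add(add(SZ, SSZ), Z))))))))
  →25  S(S(S(S(S(S(add(add(Z, Z), mul(add(add(SZ, mul(Z, SSSZ)), mul(Z, Z)), add(add(SZ, SSZ), Z)))))))))
  →26  S(S(S(S(S(S(add(Z, mul(add(add(SZ, mul(Z, SSSZ)), mul(Z, Z)), add(add(SZ, SSZ), Z)))))))))
  →27  S(S(S(S(S(S(mul(add(add(SZ, mul(Z, SSSZ)), mul(Z, Z)), add(add(SZ, SSZ), Z))))))))
  →28  S(S(S(S(S(S(mul(add(S(add(Z, mul(Z, SSSZ))), mul(Z, Z)), add(add(SZ, SSZ), Z))))))))
  →29  S(S(S(S(S(S(mul(S(add(add(Z, mul(Z, SSSZ)), mul(Z, Z))), add(add(SZ, SSZ), Z))))))))
  →30  S(S(S(S(S(S(add(add(add(SZ, SSZ), Z), mul(add(add(Z, mul(Z, SSSZ)), mul(Z, Z)), add(add(SZ, SSZ), Z)))))))))
  →31  S(S(S(S(S(S(add(add(S(add(Z, SSZ)), Z), mul(add(add(Z, mul(Z, SSSZ)), mul(Z, Z)), add(add(SZ, SSZ), Z)))))))))
  →32  S(S(S(S(S(S(add(S(add(add(Z, SSZ), Z)), mul(add(add(Z, mul(Z, SSSZ)), mul(Z, Z)), add(add(SZ, SSZ), Z)))))))))
  →33  S(S(S(S(S(S(S(add(add(add(Z, SSZ), Z), mul(add(add(Z, mul(Z, SSSZ)), mul(Z, Z)), add(add(SZ, SSZ), Z))))))))))
  →34  S(S(S(S(S(S(S(add(add(SSZ, Z), mul(add(add(Z, mul(Z, SSSZ)), mul(Z, Z)), add(add(SZ, SSZ), Z))))))))))
  →35  S(S(S(S(S(S(S(add(S(add(SZ, Z)), mul(add(add(Z, mul(Z, SSSZ)), mul(Z, Z)), add(add(SZ, SSZ), Z))))))))))
  →36  S(S(S(S(S(S(S(S(add(add(SZ, Z), mul(add(add(Z, mul(Z, SSSZ)), mul(Z, Z)), add(add(SZ, SSZ), Z)))))))))))
  →37  S(S(S(S(S(S(S(S(add(S(add(Z, Z)), mul(add(add(Z, mul(Z, SSSZ)), mul(Z, Z)), add(add(SZ, SSZ), Z)))))))))))
  →38  S(S(S(S(S(S(S(S(S(add(add(Z, Z), mul(add(add(Z, mul(Z, SSSZ)), mul(Z, Z)), add(add(SZ, SSZ), Z))))))))))))
  →39  S(S(S(S(S(S(S(S(S(add(Z, mul(add(add(Z, mul(Z, SSSZ)), mul(Z, Z)), add(add(SZ, SSZ), Z))))))))))))
  →40  S(S(S(S(S(S(S(S(S(mul(add(add(Z, mul(Z, SSSZ)), mul(Z, Z)), add(add(SZ, SSZ), Z)))))))))))
  →41  S(S(S(S(S(S(S(S(S(mul(add(mul(Z, SSSZ), mul(Z, Z)), add(add(SZ, SSZ), Z)))))))))))
  →42  S(S(S(S(S(S(S(S(S(mul(add(Z, mul(Z, Z)), add(add(SZ, SSZ), Z)))))))))))
  →43  S(S(S(S(S(S(S(S(S(mul(mul(Z, Z), add(add(SZ, SSZ), Z)))))))))))
  →44  S(S(S(S(S(S(S(S(S(mul(Z, add(add(SZ, SSZ), Z)))))))))))
  →45  S^9(Z)

Answer: normal form = S^9(Z)  (in 45 steps)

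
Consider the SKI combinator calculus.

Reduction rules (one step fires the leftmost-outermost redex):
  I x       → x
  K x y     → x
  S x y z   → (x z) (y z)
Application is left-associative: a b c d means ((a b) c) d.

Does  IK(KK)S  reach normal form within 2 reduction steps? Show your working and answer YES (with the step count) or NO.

Answer: YES — reaches normal form KK in 2 ≤ 2 steps

Derivation:
  start: IK(KK)S
  →1  K(KK)S
  →2  KK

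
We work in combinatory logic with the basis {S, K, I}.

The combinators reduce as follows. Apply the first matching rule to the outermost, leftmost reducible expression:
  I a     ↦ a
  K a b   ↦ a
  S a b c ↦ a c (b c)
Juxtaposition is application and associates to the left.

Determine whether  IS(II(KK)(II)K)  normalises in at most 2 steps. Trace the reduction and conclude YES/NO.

Answer: NO — after 2 steps the term is S(I(KK)(II)K), not yet normal

Reduction:
  start: IS(II(KK)(II)K)
  step 1: S(II(KK)(II)K)
  step 2: S(I(KK)(II)K)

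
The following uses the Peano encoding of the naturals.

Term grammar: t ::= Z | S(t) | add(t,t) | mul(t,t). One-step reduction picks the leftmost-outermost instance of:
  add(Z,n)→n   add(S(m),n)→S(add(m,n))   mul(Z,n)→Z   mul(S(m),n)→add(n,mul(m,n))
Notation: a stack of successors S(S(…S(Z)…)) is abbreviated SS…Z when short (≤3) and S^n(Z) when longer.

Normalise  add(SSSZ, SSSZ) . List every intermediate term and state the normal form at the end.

  start: add(SSSZ, SSSZ)
  step 1: S(add(SSZ, SSSZ))
  step 2: S(S(add(SZ, SSSZ)))
  step 3: S(S(S(add(Z, SSSZ))))
  step 4: S^6(Z)

Answer: normal form = S^6(Z)  (in 4 steps)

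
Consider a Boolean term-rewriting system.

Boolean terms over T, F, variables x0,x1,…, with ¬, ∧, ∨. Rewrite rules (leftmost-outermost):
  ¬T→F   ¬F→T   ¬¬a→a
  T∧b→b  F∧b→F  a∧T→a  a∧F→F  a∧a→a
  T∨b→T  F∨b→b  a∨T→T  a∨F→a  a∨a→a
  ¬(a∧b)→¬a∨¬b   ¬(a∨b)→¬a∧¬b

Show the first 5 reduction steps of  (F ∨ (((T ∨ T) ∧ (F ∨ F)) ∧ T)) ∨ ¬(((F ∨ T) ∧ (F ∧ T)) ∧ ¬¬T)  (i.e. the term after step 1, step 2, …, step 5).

  start: (F ∨ (((T ∨ T) ∧ (F ∨ F)) ∧ T)) ∨ ¬(((F ∨ T) ∧ (F ∧ T)) ∧ ¬¬T)
  step 1: (((T ∨ T) ∧ (F ∨ F)) ∧ T) ∨ ¬(((F ∨ T) ∧ (F ∧ T)) ∧ ¬¬T)
  step 2: ((T ∨ T) ∧ (F ∨ F)) ∨ ¬(((F ∨ T) ∧ (F ∧ T)) ∧ ¬¬T)
  step 3: (T ∧ (F ∨ F)) ∨ ¬(((F ∨ T) ∧ (F ∧ T)) ∧ ¬¬T)
  step 4: (F ∨ F) ∨ ¬(((F ∨ T) ∧ (F ∧ T)) ∧ ¬¬T)
  step 5: F ∨ ¬(((F ∨ T) ∧ (F ∧ T)) ∧ ¬¬T)

Answer: after 5 steps: F ∨ ¬(((F ∨ T) ∧ (F ∧ T)) ∧ ¬¬T)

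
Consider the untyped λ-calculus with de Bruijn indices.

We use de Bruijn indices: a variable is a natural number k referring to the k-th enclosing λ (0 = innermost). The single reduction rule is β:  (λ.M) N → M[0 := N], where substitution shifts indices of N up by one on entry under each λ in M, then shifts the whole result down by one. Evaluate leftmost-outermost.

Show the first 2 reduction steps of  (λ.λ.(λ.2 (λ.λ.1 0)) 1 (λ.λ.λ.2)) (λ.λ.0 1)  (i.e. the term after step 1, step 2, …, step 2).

Answer: after 2 steps: λ.(λ.λ.0 1) (λ.λ.1 0) (λ.λ.λ.2)

Reduction:
  start: (λ.λ.(λ.2 (λ.λ.1 0)) 1 (λ.λ.λ.2)) (λ.λ.0 1)
  [1] λ.(λ.(λ.λ.0 1) (λ.λ.1 0)) (λ.λ.0 1) (λ.λ.λ.2)
  [2] λ.(λ.λ.0 1) (λ.λ.1 0) (λ.λ.λ.2)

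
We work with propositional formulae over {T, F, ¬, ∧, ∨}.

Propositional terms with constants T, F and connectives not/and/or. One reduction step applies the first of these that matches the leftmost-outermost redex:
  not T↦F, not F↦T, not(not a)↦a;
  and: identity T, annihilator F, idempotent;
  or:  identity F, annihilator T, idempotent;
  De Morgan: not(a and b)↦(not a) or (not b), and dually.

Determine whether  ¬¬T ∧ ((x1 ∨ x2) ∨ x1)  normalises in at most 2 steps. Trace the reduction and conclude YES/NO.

  start: ¬¬T ∧ ((x1 ∨ x2) ∨ x1)
  step 1: T ∧ ((x1 ∨ x2) ∨ x1)
  step 2: (x1 ∨ x2) ∨ x1

Answer: YES — reaches normal form (x1 ∨ x2) ∨ x1 in 2 ≤ 2 steps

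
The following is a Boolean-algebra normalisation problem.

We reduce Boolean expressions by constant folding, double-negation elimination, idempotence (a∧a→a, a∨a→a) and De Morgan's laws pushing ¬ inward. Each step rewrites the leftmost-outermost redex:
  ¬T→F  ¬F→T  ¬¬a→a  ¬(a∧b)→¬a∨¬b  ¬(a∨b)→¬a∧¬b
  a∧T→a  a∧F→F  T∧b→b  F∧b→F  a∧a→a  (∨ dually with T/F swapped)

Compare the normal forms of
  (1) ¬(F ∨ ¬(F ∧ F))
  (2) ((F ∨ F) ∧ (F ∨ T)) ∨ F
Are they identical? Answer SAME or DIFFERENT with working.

Term A:
  start: ¬(F ∨ ¬(F ∧ F))
  [1] ¬F ∧ ¬¬(F ∧ F)
  [2] T ∧ ¬¬(F ∧ F)
  [3] ¬¬(F ∧ F)
  [4] F ∧ F
  [5] F

Term B:
  start: ((F ∨ F) ∧ (F ∨ T)) ∨ F
  [1] (F ∨ F) ∧ (F ∨ T)
  [2] F ∧ (F ∨ T)
  [3] F

Answer: SAME — A ⇓ F, B ⇓ F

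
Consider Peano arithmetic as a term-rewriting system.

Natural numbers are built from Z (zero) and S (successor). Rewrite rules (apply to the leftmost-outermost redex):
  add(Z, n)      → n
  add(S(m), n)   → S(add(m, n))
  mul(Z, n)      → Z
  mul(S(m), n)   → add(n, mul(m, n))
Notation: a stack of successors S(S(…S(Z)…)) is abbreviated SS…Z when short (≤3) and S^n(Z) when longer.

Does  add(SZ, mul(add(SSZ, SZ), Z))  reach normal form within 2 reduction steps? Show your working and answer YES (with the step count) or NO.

Answer: NO — after 2 steps the term is S(mul(add(SSZ, SZ), Z)), not yet normal

Working:
  start: add(SZ, mul(add(SSZ, SZ), Z))
  step 1: S(add(Z, mul(add(SSZ, SZ), Z)))
  step 2: S(mul(add(SSZ, SZ), Z))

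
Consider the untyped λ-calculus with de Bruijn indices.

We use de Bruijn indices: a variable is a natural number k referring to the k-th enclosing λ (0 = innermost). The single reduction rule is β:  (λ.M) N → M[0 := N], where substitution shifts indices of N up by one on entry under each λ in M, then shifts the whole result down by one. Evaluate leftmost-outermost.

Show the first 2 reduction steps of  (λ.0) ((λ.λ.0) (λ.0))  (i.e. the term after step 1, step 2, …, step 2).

  start: (λ.0) ((λ.λ.0) (λ.0))
  →1  (λ.λ.0) (λ.0)
  →2  λ.0

Answer: after 2 steps: λ.0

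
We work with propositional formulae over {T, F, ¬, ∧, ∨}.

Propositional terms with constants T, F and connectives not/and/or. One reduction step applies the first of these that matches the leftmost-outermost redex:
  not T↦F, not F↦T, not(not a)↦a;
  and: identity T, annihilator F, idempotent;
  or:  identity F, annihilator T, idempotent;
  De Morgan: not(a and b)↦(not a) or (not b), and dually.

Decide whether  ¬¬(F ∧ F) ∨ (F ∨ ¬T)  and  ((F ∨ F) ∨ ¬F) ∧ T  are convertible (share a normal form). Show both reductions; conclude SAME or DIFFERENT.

Term A:
  start: ¬¬(F ∧ F) ∨ (F ∨ ¬T)
  →1  (F ∧ F) ∨ (F ∨ ¬T)
  →2  F ∨ (F ∨ ¬T)
  →3  F ∨ ¬T
  →4  ¬T
  →5  F

Term B:
  start: ((F ∨ F) ∨ ¬F) ∧ T
  →1  (F ∨ F) ∨ ¬F
  →2  F ∨ ¬F
  →3  ¬F
  →4  T

Answer: DIFFERENT — A ⇓ F, B ⇓ T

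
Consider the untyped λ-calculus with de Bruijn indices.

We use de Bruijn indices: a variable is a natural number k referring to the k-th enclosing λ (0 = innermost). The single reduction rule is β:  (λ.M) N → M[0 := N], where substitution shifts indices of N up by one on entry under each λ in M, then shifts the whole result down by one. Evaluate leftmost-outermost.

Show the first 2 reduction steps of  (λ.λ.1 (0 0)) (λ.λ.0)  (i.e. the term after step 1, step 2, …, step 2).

Answer: after 2 steps: λ.λ.0

Derivation:
  start: (λ.λ.1 (0 0)) (λ.λ.0)
  [1] λ.(λ.λ.0) (0 0)
  [2] λ.λ.0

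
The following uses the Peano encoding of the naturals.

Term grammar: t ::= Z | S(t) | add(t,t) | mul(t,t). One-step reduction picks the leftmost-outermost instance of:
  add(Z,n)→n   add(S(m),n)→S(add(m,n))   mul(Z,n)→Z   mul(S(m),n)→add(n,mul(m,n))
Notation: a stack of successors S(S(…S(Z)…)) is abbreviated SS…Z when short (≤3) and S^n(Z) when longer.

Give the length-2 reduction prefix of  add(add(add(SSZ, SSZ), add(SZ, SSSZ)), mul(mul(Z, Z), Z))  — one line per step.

  start: add(add(add(SSZ, SSZ), add(SZ, SSSZ)), mul(mul(Z, Z), Z))
  →1  add(add(S(add(SZ, SSZ)), add(SZ, SSSZ)), mul(mul(Z, Z), Z))
  →2  add(S(add(add(SZ, SSZ), add(SZ, SSSZ))), mul(mul(Z, Z), Z))

Answer: after 2 steps: add(S(add(add(SZ, SSZ), add(SZ, SSSZ))), mul(mul(Z, Z), Z))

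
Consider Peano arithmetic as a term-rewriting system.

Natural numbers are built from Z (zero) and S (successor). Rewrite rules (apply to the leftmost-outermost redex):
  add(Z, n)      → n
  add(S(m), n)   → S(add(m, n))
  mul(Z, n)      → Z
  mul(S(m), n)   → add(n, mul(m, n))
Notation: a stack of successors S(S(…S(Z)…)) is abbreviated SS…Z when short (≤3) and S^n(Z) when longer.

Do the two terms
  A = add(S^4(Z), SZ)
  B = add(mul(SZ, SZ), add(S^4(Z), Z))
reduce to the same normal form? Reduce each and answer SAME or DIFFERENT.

Answer: SAME — A ⇓ S^5(Z), B ⇓ S^5(Z)

Derivation:
Term A:
  start: add(S^4(Z), SZ)
  →1  S(add(SSSZ, SZ))
  →2  S(S(add(SSZ, SZ)))
  →3  S(S(S(add(SZ, SZ))))
  →4  S(S(S(S(add(Z, SZ)))))
  →5  S^5(Z)

Term B:
  start: add(mul(SZ, SZ), add(S^4(Z), Z))
  →1  add(add(SZ, mul(Z, SZ)), add(S^4(Z), Z))
  →2  add(S(add(Z, mul(Z, SZ))), add(S^4(Z), Z))
  →3  S(add(add(Z, mul(Z, SZ)), add(S^4(Z), Z)))
  →4  S(add(mul(Z, SZ), add(S^4(Z), Z)))
  →5  S(add(Z, add(S^4(Z), Z)))
  →6  S(add(S^4(Z), Z))
  →7  S(S(add(SSSZ, Z)))
  →8  S(S(S(add(SSZ, Z))))
  →9  S(S(S(S(add(SZ, Z)))))
  →10  S(S(S(S(S(add(Z, Z))))))
  →11  S^5(Z)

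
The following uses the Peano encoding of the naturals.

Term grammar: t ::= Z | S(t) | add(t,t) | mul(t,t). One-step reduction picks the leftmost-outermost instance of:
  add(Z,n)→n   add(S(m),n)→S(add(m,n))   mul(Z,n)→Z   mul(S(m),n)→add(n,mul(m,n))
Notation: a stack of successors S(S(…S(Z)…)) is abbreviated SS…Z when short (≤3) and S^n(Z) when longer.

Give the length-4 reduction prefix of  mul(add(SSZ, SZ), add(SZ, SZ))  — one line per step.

Answer: after 4 steps: S(add(add(Z, SZ), mul(add(SZ, SZ), add(SZ, SZ))))

Working:
  start: mul(add(SSZ, SZ), add(SZ, SZ))
  step 1: mul(S(add(SZ, SZ)), add(SZ, SZ))
  step 2: add(add(SZ, SZ), mul(add(SZ, SZ), add(SZ, SZ)))
  step 3: add(S(add(Z, SZ)), mul(add(SZ, SZ), add(SZ, SZ)))
  step 4: S(add(add(Z, SZ), mul(add(SZ, SZ), add(SZ, SZ))))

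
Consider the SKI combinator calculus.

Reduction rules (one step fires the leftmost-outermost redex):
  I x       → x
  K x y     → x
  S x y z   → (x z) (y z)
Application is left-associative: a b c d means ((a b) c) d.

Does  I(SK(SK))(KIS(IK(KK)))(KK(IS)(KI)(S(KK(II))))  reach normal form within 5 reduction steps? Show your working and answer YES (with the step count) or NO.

Answer: NO — after 5 steps the term is IK(KK)(KK(IS)(KI)(S(KK(II)))), not yet normal

Reduction:
  start: I(SK(SK))(KIS(IK(KK)))(KK(IS)(KI)(S(KK(II))))
  →1  SK(SK)(KIS(IK(KK)))(KK(IS)(KI)(S(KK(II))))
  →2  K(KIS(IK(KK)))(SK(KIS(IK(KK))))(KK(IS)(KI)(S(KK(II))))
  →3  KIS(IK(KK))(KK(IS)(KI)(S(KK(II))))
  →4  I(IK(KK))(KK(IS)(KI)(S(KK(II))))
  →5  IK(KK)(KK(IS)(KI)(S(KK(II))))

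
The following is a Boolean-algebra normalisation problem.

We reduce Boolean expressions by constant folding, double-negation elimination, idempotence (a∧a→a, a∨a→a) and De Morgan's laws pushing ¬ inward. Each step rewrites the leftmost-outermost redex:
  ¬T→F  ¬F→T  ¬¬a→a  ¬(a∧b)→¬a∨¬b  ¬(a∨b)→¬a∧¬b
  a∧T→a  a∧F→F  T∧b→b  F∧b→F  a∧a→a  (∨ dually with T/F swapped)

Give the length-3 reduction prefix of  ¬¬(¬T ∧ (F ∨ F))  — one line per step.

  start: ¬¬(¬T ∧ (F ∨ F))
  step 1: ¬T ∧ (F ∨ F)
  step 2: F ∧ (F ∨ F)
  step 3: F

Answer: after 3 steps: F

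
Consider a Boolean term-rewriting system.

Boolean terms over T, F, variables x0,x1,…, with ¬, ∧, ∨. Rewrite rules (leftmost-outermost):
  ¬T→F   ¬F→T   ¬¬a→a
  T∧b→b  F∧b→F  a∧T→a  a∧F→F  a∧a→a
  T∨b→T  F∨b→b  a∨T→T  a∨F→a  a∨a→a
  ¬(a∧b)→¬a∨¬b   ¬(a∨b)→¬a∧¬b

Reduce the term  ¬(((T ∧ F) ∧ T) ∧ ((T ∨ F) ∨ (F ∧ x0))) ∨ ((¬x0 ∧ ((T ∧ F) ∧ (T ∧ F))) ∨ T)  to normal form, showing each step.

  start: ¬(((T ∧ F) ∧ T) ∧ ((T ∨ F) ∨ (F ∧ x0))) ∨ ((¬x0 ∧ ((T ∧ F) ∧ (T ∧ F))) ∨ T)
  →1  (¬((T ∧ F) ∧ T) ∨ ¬((T ∨ F) ∨ (F ∧ x0))) ∨ ((¬x0 ∧ ((T ∧ F) ∧ (T ∧ F))) ∨ T)
  →2  ((¬(T ∧ F) ∨ ¬T) ∨ ¬((T ∨ F) ∨ (F ∧ x0))) ∨ ((¬x0 ∧ ((T ∧ F) ∧ (T ∧ F))) ∨ T)
  →3  (((¬T ∨ ¬F) ∨ ¬T) ∨ ¬((T ∨ F) ∨ (F ∧ x0))) ∨ ((¬x0 ∧ ((T ∧ F) ∧ (T ∧ F))) ∨ T)
  →4  (((F ∨ ¬F) ∨ ¬T) ∨ ¬((T ∨ F) ∨ (F ∧ x0))) ∨ ((¬x0 ∧ ((T ∧ F) ∧ (T ∧ F))) ∨ T)
  →5  ((¬F ∨ ¬T) ∨ ¬((T ∨ F) ∨ (F ∧ x0))) ∨ ((¬x0 ∧ ((T ∧ F) ∧ (T ∧ F))) ∨ T)
  →6  ((T ∨ ¬T) ∨ ¬((T ∨ F) ∨ (F ∧ x0))) ∨ ((¬x0 ∧ ((T ∧ F) ∧ (T ∧ F))) ∨ T)
  →7  (T ∨ ¬((T ∨ F) ∨ (F ∧ x0))) ∨ ((¬x0 ∧ ((T ∧ F) ∧ (T ∧ F))) ∨ T)
  →8  T ∨ ((¬x0 ∧ ((T ∧ F) ∧ (T ∧ F))) ∨ T)
  →9  T

Answer: normal form = T  (in 9 steps)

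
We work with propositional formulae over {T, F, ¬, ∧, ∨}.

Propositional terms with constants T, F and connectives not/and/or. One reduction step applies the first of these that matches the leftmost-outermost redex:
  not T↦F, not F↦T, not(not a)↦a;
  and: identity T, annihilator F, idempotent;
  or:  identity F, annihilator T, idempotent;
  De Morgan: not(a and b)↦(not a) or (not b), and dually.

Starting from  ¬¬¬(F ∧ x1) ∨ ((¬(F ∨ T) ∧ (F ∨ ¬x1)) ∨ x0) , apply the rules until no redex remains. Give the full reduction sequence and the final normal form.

  start: ¬¬¬(F ∧ x1) ∨ ((¬(F ∨ T) ∧ (F ∨ ¬x1)) ∨ x0)
  →1  ¬(F ∧ x1) ∨ ((¬(F ∨ T) ∧ (F ∨ ¬x1)) ∨ x0)
  →2  (¬F ∨ ¬x1) ∨ ((¬(F ∨ T) ∧ (F ∨ ¬x1)) ∨ x0)
  →3  (T ∨ ¬x1) ∨ ((¬(F ∨ T) ∧ (F ∨ ¬x1)) ∨ x0)
  →4  T ∨ ((¬(F ∨ T) ∧ (F ∨ ¬x1)) ∨ x0)
  →5  T

Answer: normal form = T  (in 5 steps)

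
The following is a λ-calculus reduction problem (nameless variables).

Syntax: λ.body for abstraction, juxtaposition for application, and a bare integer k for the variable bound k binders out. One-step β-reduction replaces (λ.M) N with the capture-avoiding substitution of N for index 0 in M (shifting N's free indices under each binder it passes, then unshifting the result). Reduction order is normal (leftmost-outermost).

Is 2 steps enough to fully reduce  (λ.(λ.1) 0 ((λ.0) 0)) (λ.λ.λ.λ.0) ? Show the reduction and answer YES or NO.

Answer: NO — after 2 steps the term is (λ.λ.λ.λ.0) ((λ.0) (λ.λ.λ.λ.0)), not yet normal

Derivation:
  start: (λ.(λ.1) 0 ((λ.0) 0)) (λ.λ.λ.λ.0)
  step 1: (λ.λ.λ.λ.λ.0) (λ.λ.λ.λ.0) ((λ.0) (λ.λ.λ.λ.0))
  step 2: (λ.λ.λ.λ.0) ((λ.0) (λ.λ.λ.λ.0))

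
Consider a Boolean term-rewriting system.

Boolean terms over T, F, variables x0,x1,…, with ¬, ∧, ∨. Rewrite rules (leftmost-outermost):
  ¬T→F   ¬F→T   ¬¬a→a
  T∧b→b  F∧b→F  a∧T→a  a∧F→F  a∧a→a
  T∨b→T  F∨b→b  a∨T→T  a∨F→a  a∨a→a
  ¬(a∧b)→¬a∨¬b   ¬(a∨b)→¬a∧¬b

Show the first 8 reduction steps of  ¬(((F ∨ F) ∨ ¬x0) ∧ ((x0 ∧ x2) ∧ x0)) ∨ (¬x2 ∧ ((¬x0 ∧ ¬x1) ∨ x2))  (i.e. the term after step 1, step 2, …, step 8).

  start: ¬(((F ∨ F) ∨ ¬x0) ∧ ((x0 ∧ x2) ∧ x0)) ∨ (¬x2 ∧ ((¬x0 ∧ ¬x1) ∨ x2))
  step 1: (¬((F ∨ F) ∨ ¬x0) ∨ ¬((x0 ∧ x2) ∧ x0)) ∨ (¬x2 ∧ ((¬x0 ∧ ¬x1) ∨ x2))
  step 2: ((¬(F ∨ F) ∧ ¬¬x0) ∨ ¬((x0 ∧ x2) ∧ x0)) ∨ (¬x2 ∧ ((¬x0 ∧ ¬x1) ∨ x2))
  step 3: (((¬F ∧ ¬F) ∧ ¬¬x0) ∨ ¬((x0 ∧ x2) ∧ x0)) ∨ (¬x2 ∧ ((¬x0 ∧ ¬x1) ∨ x2))
  step 4: ((¬F ∧ ¬¬x0) ∨ ¬((x0 ∧ x2) ∧ x0)) ∨ (¬x2 ∧ ((¬x0 ∧ ¬x1) ∨ x2))
  step 5: ((T ∧ ¬¬x0) ∨ ¬((x0 ∧ x2) ∧ x0)) ∨ (¬x2 ∧ ((¬x0 ∧ ¬x1) ∨ x2))
  step 6: (¬¬x0 ∨ ¬((x0 ∧ x2) ∧ x0)) ∨ (¬x2 ∧ ((¬x0 ∧ ¬x1) ∨ x2))
  step 7: (x0 ∨ ¬((x0 ∧ x2) ∧ x0)) ∨ (¬x2 ∧ ((¬x0 ∧ ¬x1) ∨ x2))
  step 8: (x0 ∨ (¬(x0 ∧ x2) ∨ ¬x0)) ∨ (¬x2 ∧ ((¬x0 ∧ ¬x1) ∨ x2))

Answer: after 8 steps: (x0 ∨ (¬(x0 ∧ x2) ∨ ¬x0)) ∨ (¬x2 ∧ ((¬x0 ∧ ¬x1) ∨ x2))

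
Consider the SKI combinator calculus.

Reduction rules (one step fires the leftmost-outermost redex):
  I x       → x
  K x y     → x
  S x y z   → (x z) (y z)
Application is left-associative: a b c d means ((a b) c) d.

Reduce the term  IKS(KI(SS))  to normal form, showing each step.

  start: IKS(KI(SS))
  step 1: KS(KI(SS))
  step 2: S

Answer: normal form = S  (in 2 steps)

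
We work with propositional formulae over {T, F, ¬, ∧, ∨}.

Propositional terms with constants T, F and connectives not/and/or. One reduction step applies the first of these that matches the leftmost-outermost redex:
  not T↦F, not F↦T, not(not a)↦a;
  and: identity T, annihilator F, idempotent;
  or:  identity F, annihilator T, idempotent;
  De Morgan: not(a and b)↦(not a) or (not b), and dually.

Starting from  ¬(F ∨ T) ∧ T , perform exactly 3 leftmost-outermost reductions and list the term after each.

  start: ¬(F ∨ T) ∧ T
  step 1: ¬(F ∨ T)
  step 2: ¬F ∧ ¬T
  step 3: T ∧ ¬T

Answer: after 3 steps: T ∧ ¬T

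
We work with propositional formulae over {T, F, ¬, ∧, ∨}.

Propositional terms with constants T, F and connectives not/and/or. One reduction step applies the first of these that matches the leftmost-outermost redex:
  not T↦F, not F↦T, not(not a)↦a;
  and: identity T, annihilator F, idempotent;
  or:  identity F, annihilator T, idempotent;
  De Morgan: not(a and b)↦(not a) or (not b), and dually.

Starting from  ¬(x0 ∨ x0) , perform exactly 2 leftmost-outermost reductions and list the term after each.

Answer: after 2 steps: ¬x0

Reduction:
  start: ¬(x0 ∨ x0)
  →1  ¬x0 ∧ ¬x0
  →2  ¬x0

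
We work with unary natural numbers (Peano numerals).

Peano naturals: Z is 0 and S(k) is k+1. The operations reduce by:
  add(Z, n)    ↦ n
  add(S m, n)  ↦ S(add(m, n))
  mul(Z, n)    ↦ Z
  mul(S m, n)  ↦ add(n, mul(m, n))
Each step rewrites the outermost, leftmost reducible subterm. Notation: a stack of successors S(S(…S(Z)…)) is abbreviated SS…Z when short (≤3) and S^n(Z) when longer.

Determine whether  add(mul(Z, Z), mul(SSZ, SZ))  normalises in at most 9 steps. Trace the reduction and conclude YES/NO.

  start: add(mul(Z, Z), mul(SSZ, SZ))
  step 1: add(Z, mul(SSZ, SZ))
  step 2: mul(SSZ, SZ)
  step 3: add(SZ, mul(SZ, SZ))
  step 4: S(add(Z, mul(SZ, SZ)))
  step 5: S(mul(SZ, SZ))
  step 6: S(add(SZ, mul(Z, SZ)))
  step 7: S(S(add(Z, mul(Z, SZ))))
  step 8: S(S(mul(Z, SZ)))
  step 9: SSZ

Answer: YES — reaches normal form SSZ in 9 ≤ 9 steps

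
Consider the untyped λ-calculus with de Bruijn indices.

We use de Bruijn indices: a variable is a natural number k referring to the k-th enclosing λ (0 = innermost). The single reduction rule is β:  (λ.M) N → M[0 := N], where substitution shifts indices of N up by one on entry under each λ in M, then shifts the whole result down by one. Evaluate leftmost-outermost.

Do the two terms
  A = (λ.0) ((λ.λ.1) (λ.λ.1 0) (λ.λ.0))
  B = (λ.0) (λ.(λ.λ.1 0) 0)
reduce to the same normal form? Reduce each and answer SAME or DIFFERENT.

Term A:
  start: (λ.0) ((λ.λ.1) (λ.λ.1 0) (λ.λ.0))
  [1] (λ.λ.1) (λ.λ.1 0) (λ.λ.0)
  [2] (λ.λ.λ.1 0) (λ.λ.0)
  [3] λ.λ.1 0

Term B:
  start: (λ.0) (λ.(λ.λ.1 0) 0)
  [1] λ.(λ.λ.1 0) 0
  [2] λ.λ.1 0

Answer: SAME — A ⇓ λ.λ.1 0, B ⇓ λ.λ.1 0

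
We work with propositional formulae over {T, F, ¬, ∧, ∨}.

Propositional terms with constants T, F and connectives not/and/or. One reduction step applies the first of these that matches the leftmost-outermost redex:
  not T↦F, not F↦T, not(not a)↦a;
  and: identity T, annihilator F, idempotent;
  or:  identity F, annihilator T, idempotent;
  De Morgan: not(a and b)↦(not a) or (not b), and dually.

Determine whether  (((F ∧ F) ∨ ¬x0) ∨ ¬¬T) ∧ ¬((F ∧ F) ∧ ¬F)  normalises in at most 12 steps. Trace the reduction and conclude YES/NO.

  start: (((F ∧ F) ∨ ¬x0) ∨ ¬¬T) ∧ ¬((F ∧ F) ∧ ¬F)
  step 1: ((F ∨ ¬x0) ∨ ¬¬T) ∧ ¬((F ∧ F) ∧ ¬F)
  step 2: (¬x0 ∨ ¬¬T) ∧ ¬((F ∧ F) ∧ ¬F)
  step 3: (¬x0 ∨ T) ∧ ¬((F ∧ F) ∧ ¬F)
  step 4: T ∧ ¬((F ∧ F) ∧ ¬F)
  step 5: ¬((F ∧ F) ∧ ¬F)
  step 6: ¬(F ∧ F) ∨ ¬¬F
  step 7: (¬F ∨ ¬F) ∨ ¬¬F
  step 8: ¬F ∨ ¬¬F
  step 9: T ∨ ¬¬F
  step 10: T

Answer: YES — reaches normal form T in 10 ≤ 12 steps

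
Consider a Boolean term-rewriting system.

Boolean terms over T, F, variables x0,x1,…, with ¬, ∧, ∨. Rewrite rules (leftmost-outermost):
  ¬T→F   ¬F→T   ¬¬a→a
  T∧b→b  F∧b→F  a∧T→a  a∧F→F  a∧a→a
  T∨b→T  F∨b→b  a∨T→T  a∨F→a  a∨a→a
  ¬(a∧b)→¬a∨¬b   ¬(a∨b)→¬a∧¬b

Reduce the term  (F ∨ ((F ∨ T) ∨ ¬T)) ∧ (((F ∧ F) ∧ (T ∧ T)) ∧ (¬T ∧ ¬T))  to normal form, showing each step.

Answer: normal form = F  (in 7 steps)

Working:
  start: (F ∨ ((F ∨ T) ∨ ¬T)) ∧ (((F ∧ F) ∧ (T ∧ T)) ∧ (¬T ∧ ¬T))
  step 1: ((F ∨ T) ∨ ¬T) ∧ (((F ∧ F) ∧ (T ∧ T)) ∧ (¬T ∧ ¬T))
  step 2: (T ∨ ¬T) ∧ (((F ∧ F) ∧ (T ∧ T)) ∧ (¬T ∧ ¬T))
  step 3: T ∧ (((F ∧ F) ∧ (T ∧ T)) ∧ (¬T ∧ ¬T))
  step 4: ((F ∧ F) ∧ (T ∧ T)) ∧ (¬T ∧ ¬T)
  step 5: (F ∧ (T ∧ T)) ∧ (¬T ∧ ¬T)
  step 6: F ∧ (¬T ∧ ¬T)
  step 7: F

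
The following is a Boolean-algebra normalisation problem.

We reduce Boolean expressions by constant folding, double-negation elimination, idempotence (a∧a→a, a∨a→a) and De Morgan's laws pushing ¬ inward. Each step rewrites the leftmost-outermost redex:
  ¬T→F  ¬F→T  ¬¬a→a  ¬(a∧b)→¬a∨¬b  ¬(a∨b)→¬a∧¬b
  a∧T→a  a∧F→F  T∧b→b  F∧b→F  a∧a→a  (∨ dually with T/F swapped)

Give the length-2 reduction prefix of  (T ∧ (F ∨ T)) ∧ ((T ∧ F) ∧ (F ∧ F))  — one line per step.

Answer: after 2 steps: T ∧ ((T ∧ F) ∧ (F ∧ F))

Working:
  start: (T ∧ (F ∨ T)) ∧ ((T ∧ F) ∧ (F ∧ F))
  [1] (F ∨ T) ∧ ((T ∧ F) ∧ (F ∧ F))
  [2] T ∧ ((T ∧ F) ∧ (F ∧ F))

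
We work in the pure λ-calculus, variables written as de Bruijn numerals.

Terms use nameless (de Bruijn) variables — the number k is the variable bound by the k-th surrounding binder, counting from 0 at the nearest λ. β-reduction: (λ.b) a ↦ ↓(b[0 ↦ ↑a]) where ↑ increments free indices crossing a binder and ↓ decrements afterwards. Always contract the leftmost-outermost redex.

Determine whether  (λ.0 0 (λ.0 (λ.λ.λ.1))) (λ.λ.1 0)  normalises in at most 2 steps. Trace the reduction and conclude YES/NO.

  start: (λ.0 0 (λ.0 (λ.λ.λ.1))) (λ.λ.1 0)
  →1  (λ.λ.1 0) (λ.λ.1 0) (λ.0 (λ.λ.λ.1))
  →2  (λ.(λ.λ.1 0) 0) (λ.0 (λ.λ.λ.1))

Answer: NO — after 2 steps the term is (λ.(λ.λ.1 0) 0) (λ.0 (λ.λ.λ.1)), not yet normal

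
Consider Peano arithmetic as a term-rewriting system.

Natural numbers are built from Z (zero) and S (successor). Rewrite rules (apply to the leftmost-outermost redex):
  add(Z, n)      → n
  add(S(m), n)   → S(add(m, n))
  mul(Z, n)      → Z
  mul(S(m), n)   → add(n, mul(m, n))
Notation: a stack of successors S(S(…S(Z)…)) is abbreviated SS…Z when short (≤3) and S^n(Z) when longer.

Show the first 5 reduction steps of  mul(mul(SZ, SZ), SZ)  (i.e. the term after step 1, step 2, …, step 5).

Answer: after 5 steps: S(mul(add(Z, mul(Z, SZ)), SZ))

Derivation:
  start: mul(mul(SZ, SZ), SZ)
  step 1: mul(add(SZ, mul(Z, SZ)), SZ)
  step 2: mul(S(add(Z, mul(Z, SZ))), SZ)
  step 3: add(SZ, mul(add(Z, mul(Z, SZ)), SZ))
  step 4: S(add(Z, mul(add(Z, mul(Z, SZ)), SZ)))
  step 5: S(mul(add(Z, mul(Z, SZ)), SZ))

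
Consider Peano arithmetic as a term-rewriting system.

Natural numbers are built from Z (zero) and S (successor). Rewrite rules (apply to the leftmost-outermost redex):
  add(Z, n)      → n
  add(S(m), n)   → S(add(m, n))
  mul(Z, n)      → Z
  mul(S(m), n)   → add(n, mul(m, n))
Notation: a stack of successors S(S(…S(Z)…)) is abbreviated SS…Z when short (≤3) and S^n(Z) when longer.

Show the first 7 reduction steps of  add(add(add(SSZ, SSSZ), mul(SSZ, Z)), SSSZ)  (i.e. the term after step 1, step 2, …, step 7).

  start: add(add(add(SSZ, SSSZ), mul(SSZ, Z)), SSSZ)
  step 1: add(add(S(add(SZ, SSSZ)), mul(SSZ, Z)), SSSZ)
  step 2: add(S(add(add(SZ, SSSZ), mul(SSZ, Z))), SSSZ)
  step 3: S(add(add(add(SZ, SSSZ), mul(SSZ, Z)), SSSZ))
  step 4: S(add(add(S(add(Z, SSSZ)), mul(SSZ, Z)), SSSZ))
  step 5: S(add(S(add(add(Z, SSSZ), mul(SSZ, Z))), SSSZ))
  step 6: S(S(add(add(add(Z, SSSZ), mul(SSZ, Z)), SSSZ)))
  step 7: S(S(add(add(SSSZ, mul(SSZ, Z)), SSSZ)))

Answer: after 7 steps: S(S(add(add(SSSZ, mul(SSZ, Z)), SSSZ)))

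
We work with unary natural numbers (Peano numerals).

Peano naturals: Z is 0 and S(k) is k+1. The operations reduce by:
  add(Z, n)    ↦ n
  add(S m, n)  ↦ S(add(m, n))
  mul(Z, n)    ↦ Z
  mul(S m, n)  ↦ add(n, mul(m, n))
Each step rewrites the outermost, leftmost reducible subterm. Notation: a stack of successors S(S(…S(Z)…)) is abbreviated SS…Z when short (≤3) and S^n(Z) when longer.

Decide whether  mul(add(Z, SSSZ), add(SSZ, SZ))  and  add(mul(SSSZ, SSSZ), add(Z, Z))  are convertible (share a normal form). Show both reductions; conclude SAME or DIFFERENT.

Term A:
  start: mul(add(Z, SSSZ), add(SSZ, SZ))
  step 1: mul(SSSZ, add(SSZ, SZ))
  step 2: add(add(SSZ, SZ), mul(SSZ, add(SSZ, SZ)))
  step 3: add(S(add(SZ, SZ)), mul(SSZ, add(SSZ, SZ)))
  step 4: S(add(add(SZ, SZ), mul(SSZ, add(SSZ, SZ))))
  step 5: S(add(S(add(Z, SZ)), mul(SSZ, add(SSZ, SZ))))
  step 6: S(S(add(add(Z, SZ), mul(SSZ, add(SSZ, SZ)))))
  step 7: S(S(add(SZ, mul(SSZ, add(SSZ, SZ)))))
  step 8: S(S(S(add(Z, mul(SSZ, add(SSZ, SZ))))))
  step 9: S(S(S(mul(SSZ, add(SSZ, SZ)))))
  step 10: S(S(S(add(add(SSZ, SZ), mul(SZ, add(SSZ, SZ))))))
  step 11: S(S(S(add(S(add(SZ, SZ)), mul(SZ, add(SSZ, SZ))))))
  step 12: S(S(S(S(add(add(SZ, SZ), mul(SZ, add(SSZ, SZ)))))))
  step 13: S(S(S(S(add(S(add(Z, SZ)), mul(SZ, add(SSZ, SZ)))))))
  step 14: S(S(S(S(S(add(add(Z, SZ), mul(SZ, add(SSZ, SZ))))))))
  step 15: S(S(S(S(S(add(SZ, mul(SZ, add(SSZ, SZ))))))))
  step 16: S(S(S(S(S(S(add(Z, mul(SZ, add(SSZ, SZ)))))))))
  step 17: S(S(S(S(S(S(mul(SZ, add(SSZ, SZ))))))))
  step 18: S(S(S(S(S(S(add(add(SSZ, SZ), mul(Z, add(SSZ, SZ)))))))))
  step 19: S(S(S(S(S(S(add(S(add(SZ, SZ)), mul(Z, add(SSZ, SZ)))))))))
  step 20: S(S(S(S(S(S(S(add(add(SZ, SZ), mul(Z, add(SSZ, SZ))))))))))
  step 21: S(S(S(S(S(S(S(add(S(add(Z, SZ)), mul(Z, add(SSZ, SZ))))))))))
  step 22: S(S(S(S(S(S(S(S(add(add(Z, SZ), mul(Z, add(SSZ, SZ)))))))))))
  step 23: S(S(S(S(S(S(S(S(add(SZ, mul(Z, add(SSZ, SZ)))))))))))
  step 24: S(S(S(S(S(S(S(S(S(add(Z, mul(Z, add(SSZ, SZ))))))))))))
  step 25: S(S(S(S(S(S(S(S(S(mul(Z, add(SSZ, SZ)))))))))))
  step 26: S^9(Z)

Term B:
  start: add(mul(SSSZ, SSSZ), add(Z, Z))
  step 1: add(add(SSSZ, mul(SSZ, SSSZ)), add(Z, Z))
  step 2: add(S(add(SSZ, mul(SSZ, SSSZ))), add(Z, Z))
  step 3: S(add(add(SSZ, mul(SSZ, SSSZ)), add(Z, Z)))
  step 4: S(add(S(add(SZ, mul(SSZ, SSSZ))), add(Z, Z)))
  step 5: S(S(add(add(SZ, mul(SSZ, SSSZ)), add(Z, Z))))
  step 6: S(S(add(S(add(Z, mul(SSZ, SSSZ))), add(Z, Z))))
  step 7: S(S(S(add(add(Z, mul(SSZ, SSSZ)), add(Z, Z)))))
  step 8: S(S(S(add(mul(SSZ, SSSZ), add(Z, Z)))))
  step 9: S(S(S(add(add(SSSZ, mul(SZ, SSSZ)), add(Z, Z)))))
  step 10: S(S(S(add(S(add(SSZ, mul(SZ, SSSZ))), add(Z, Z)))))
  step 11: S(S(S(S(add(add(SSZ, mul(SZ, SSSZ)), add(Z, Z))))))
  step 12: S(S(S(S(add(S(add(SZ, mul(SZ, SSSZ))), add(Z, Z))))))
  step 13: S(S(S(S(S(add(add(SZ, mul(SZ, SSSZ)), add(Z, Z)))))))
  step 14: S(S(S(S(S(add(S(add(Z, mul(SZ, SSSZ))), add(Z, Z)))))))
  step 15: S(S(S(S(S(S(add(add(Z, mul(SZ, SSSZ)), add(Z, Z))))))))
  step 16: S(S(S(S(S(S(add(mul(SZ, SSSZ), add(Z, Z))))))))
  step 17: S(S(S(S(S(S(add(add(SSSZ, mul(Z, SSSZ)), add(Z, Z))))))))
  step 18: S(S(S(S(S(S(add(S(add(SSZ, mul(Z, SSSZ))), add(Z, Z))))))))
  step 19: S(S(S(S(S(S(S(add(add(SSZ, mul(Z, SSSZ)), add(Z, Z)))))))))
  step 20: S(S(S(S(S(S(S(add(S(add(SZ, mul(Z, SSSZ))), add(Z, Z)))))))))
  step 21: S(S(S(S(S(S(S(S(add(add(SZ, mul(Z, SSSZ)), add(Z, Z))))))))))
  step 22: S(S(S(S(S(S(S(S(add(S(add(Z, mul(Z, SSSZ))), add(Z, Z))))))))))
  step 23: S(S(S(S(S(S(S(S(S(add(add(Z, mul(Z, SSSZ)), add(Z, Z)))))))))))
  step 24: S(S(S(S(S(S(S(S(S(add(mul(Z, SSSZ), add(Z, Z)))))))))))
  step 25: S(S(S(S(S(S(S(S(S(add(Z, add(Z, Z)))))))))))
  step 26: S(S(S(S(S(S(S(S(S(add(Z, Z))))))))))
  step 27: S^9(Z)

Answer: SAME — A ⇓ S^9(Z), B ⇓ S^9(Z)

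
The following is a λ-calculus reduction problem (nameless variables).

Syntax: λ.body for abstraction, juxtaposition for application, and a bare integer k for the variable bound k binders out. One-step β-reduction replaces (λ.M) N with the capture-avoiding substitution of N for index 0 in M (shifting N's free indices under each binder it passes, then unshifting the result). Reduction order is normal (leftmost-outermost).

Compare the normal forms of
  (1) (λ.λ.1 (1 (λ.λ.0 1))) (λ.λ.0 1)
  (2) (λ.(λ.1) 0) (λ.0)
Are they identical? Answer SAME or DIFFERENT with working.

Term A:
  start: (λ.λ.1 (1 (λ.λ.0 1))) (λ.λ.0 1)
  step 1: λ.(λ.λ.0 1) ((λ.λ.0 1) (λ.λ.0 1))
  step 2: λ.λ.0 ((λ.λ.0 1) (λ.λ.0 1))
  step 3: λ.λ.0 (λ.0 (λ.λ.0 1))

Term B:
  start: (λ.(λ.1) 0) (λ.0)
  step 1: (λ.λ.0) (λ.0)
  step 2: λ.0

Answer: DIFFERENT — A ⇓ λ.λ.0 (λ.0 (λ.λ.0 1)), B ⇓ λ.0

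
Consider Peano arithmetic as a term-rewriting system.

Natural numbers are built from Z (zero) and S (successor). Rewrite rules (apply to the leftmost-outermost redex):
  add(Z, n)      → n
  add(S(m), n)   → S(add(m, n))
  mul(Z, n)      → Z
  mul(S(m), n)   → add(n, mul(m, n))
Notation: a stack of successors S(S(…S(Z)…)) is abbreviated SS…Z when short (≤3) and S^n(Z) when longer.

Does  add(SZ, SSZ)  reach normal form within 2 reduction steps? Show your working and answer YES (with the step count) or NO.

  start: add(SZ, SSZ)
  →1  S(add(Z, SSZ))
  →2  SSSZ

Answer: YES — reaches normal form SSSZ in 2 ≤ 2 steps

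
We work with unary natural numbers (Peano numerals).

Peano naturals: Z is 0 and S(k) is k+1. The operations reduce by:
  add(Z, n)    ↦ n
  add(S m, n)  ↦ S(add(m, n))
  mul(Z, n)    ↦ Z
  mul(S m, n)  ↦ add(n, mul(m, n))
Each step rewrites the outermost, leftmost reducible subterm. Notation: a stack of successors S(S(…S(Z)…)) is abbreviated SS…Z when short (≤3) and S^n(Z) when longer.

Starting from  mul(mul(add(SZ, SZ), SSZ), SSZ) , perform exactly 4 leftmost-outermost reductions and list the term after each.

  start: mul(mul(add(SZ, SZ), SSZ), SSZ)
  step 1: mul(mul(S(add(Z, SZ)), SSZ), SSZ)
  step 2: mul(add(SSZ, mul(add(Z, SZ), SSZ)), SSZ)
  step 3: mul(S(add(SZ, mul(add(Z, SZ), SSZ))), SSZ)
  step 4: add(SSZ, mul(add(SZ, mul(add(Z, SZ), SSZ)), SSZ))

Answer: after 4 steps: add(SSZ, mul(add(SZ, mul(add(Z, SZ), SSZ)), SSZ))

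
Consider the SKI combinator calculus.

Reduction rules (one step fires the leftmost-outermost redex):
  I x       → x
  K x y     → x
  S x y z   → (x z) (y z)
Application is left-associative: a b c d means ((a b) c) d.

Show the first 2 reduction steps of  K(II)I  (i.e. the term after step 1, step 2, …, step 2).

Answer: after 2 steps: I

Reduction:
  start: K(II)I
  step 1: II
  step 2: I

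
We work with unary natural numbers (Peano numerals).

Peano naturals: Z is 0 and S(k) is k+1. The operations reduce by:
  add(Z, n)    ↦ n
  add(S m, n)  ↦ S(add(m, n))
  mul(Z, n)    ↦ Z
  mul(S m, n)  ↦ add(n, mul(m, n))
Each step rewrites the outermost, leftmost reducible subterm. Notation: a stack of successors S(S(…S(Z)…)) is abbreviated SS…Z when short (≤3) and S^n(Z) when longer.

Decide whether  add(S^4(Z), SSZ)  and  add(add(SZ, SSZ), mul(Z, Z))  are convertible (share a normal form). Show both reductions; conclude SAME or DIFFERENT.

Term A:
  start: add(S^4(Z), SSZ)
  [1] S(add(SSSZ, SSZ))
  [2] S(S(add(SSZ, SSZ)))
  [3] S(S(S(add(SZ, SSZ))))
  [4] S(S(S(S(add(Z, SSZ)))))
  [5] S^6(Z)

Term B:
  start: add(add(SZ, SSZ), mul(Z, Z))
  [1] add(S(add(Z, SSZ)), mul(Z, Z))
  [2] S(add(add(Z, SSZ), mul(Z, Z)))
  [3] S(add(SSZ, mul(Z, Z)))
  [4] S(S(add(SZ, mul(Z, Z))))
  [5] S(S(S(add(Z, mul(Z, Z)))))
  [6] S(S(S(mul(Z, Z))))
  [7] SSSZ

Answer: DIFFERENT — A ⇓ S^6(Z), B ⇓ SSSZ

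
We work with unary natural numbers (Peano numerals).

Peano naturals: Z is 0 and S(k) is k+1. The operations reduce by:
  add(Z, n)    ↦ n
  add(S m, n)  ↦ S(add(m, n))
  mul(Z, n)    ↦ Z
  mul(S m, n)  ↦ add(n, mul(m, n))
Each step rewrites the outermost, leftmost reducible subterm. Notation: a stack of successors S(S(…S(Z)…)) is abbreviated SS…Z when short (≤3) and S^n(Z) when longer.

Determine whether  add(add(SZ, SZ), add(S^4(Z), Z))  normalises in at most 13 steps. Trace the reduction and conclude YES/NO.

Answer: YES — reaches normal form S^6(Z) in 10 ≤ 13 steps

Derivation:
  start: add(add(SZ, SZ), add(S^4(Z), Z))
  [1] add(S(add(Z, SZ)), add(S^4(Z), Z))
  [2] S(add(add(Z, SZ), add(S^4(Z), Z)))
  [3] S(add(SZ, add(S^4(Z), Z)))
  [4] S(S(add(Z, add(S^4(Z), Z))))
  [5] S(S(add(S^4(Z), Z)))
  [6] S(S(S(add(SSSZ, Z))))
  [7] S(S(S(S(add(SSZ, Z)))))
  [8] S(S(S(S(S(add(SZ, Z))))))
  [9] S(S(S(S(S(S(add(Z, Z)))))))
  [10] S^6(Z)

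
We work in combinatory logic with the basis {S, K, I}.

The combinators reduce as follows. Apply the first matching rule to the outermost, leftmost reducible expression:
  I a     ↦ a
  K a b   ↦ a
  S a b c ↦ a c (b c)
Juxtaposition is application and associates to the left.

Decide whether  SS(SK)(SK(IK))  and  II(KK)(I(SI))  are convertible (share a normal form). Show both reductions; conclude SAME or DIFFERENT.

Term A:
  start: SS(SK)(SK(IK))
  step 1: S(SK(IK))(SK(SK(IK)))
  step 2: S(SKK)(SK(SK(IK)))
  step 3: S(SKK)(SK(SKK))

Term B:
  start: II(KK)(I(SI))
  step 1: I(KK)(I(SI))
  step 2: KK(I(SI))
  step 3: K

Answer: DIFFERENT — A ⇓ S(SKK)(SK(SKK)), B ⇓ K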